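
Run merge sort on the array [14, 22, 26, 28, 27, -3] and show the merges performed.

Divide and conquer:
  Merge [22] + [26] -> [22, 26]
  Merge [14] + [22, 26] -> [14, 22, 26]
  Merge [27] + [-3] -> [-3, 27]
  Merge [28] + [-3, 27] -> [-3, 27, 28]
  Merge [14, 22, 26] + [-3, 27, 28] -> [-3, 14, 22, 26, 27, 28]


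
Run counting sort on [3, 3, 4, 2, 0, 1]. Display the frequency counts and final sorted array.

Count array: [1, 1, 1, 2, 1]
(count[i] = number of elements equal to i)
Cumulative count: [1, 2, 3, 5, 6]
Sorted: [0, 1, 2, 3, 3, 4]


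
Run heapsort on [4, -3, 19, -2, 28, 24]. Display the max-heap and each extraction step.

Build heap: [28, 4, 24, -2, -3, 19]
Extract 28: [24, 4, 19, -2, -3, 28]
Extract 24: [19, 4, -3, -2, 24, 28]
Extract 19: [4, -2, -3, 19, 24, 28]
Extract 4: [-2, -3, 4, 19, 24, 28]
Extract -2: [-3, -2, 4, 19, 24, 28]


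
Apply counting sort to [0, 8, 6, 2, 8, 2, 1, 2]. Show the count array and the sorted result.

Count array: [1, 1, 3, 0, 0, 0, 1, 0, 2]
(count[i] = number of elements equal to i)
Cumulative count: [1, 2, 5, 5, 5, 5, 6, 6, 8]
Sorted: [0, 1, 2, 2, 2, 6, 8, 8]


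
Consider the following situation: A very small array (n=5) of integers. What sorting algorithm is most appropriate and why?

Best choice: Insertion sort
Reason: For tiny inputs the O(n^2) overhead is negligible and insertion sort has minimal constant factors


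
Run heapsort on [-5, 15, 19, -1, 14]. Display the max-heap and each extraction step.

Build heap: [19, 15, -5, -1, 14]
Extract 19: [15, 14, -5, -1, 19]
Extract 15: [14, -1, -5, 15, 19]
Extract 14: [-1, -5, 14, 15, 19]
Extract -1: [-5, -1, 14, 15, 19]


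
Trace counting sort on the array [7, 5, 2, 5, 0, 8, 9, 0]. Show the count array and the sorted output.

Count array: [2, 0, 1, 0, 0, 2, 0, 1, 1, 1]
(count[i] = number of elements equal to i)
Cumulative count: [2, 2, 3, 3, 3, 5, 5, 6, 7, 8]
Sorted: [0, 0, 2, 5, 5, 7, 8, 9]


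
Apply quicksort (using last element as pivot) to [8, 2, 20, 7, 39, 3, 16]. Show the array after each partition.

Partition 1: pivot=16 at index 4 -> [8, 2, 7, 3, 16, 20, 39]
Partition 2: pivot=3 at index 1 -> [2, 3, 7, 8, 16, 20, 39]
Partition 3: pivot=8 at index 3 -> [2, 3, 7, 8, 16, 20, 39]
Partition 4: pivot=39 at index 6 -> [2, 3, 7, 8, 16, 20, 39]


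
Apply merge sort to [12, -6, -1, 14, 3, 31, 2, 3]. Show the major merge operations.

Divide and conquer:
  Merge [12] + [-6] -> [-6, 12]
  Merge [-1] + [14] -> [-1, 14]
  Merge [-6, 12] + [-1, 14] -> [-6, -1, 12, 14]
  Merge [3] + [31] -> [3, 31]
  Merge [2] + [3] -> [2, 3]
  Merge [3, 31] + [2, 3] -> [2, 3, 3, 31]
  Merge [-6, -1, 12, 14] + [2, 3, 3, 31] -> [-6, -1, 2, 3, 3, 12, 14, 31]


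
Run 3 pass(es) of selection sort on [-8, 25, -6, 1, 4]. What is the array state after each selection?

Pass 1: Select minimum -8 at index 0, swap -> [-8, 25, -6, 1, 4]
Pass 2: Select minimum -6 at index 2, swap -> [-8, -6, 25, 1, 4]
Pass 3: Select minimum 1 at index 3, swap -> [-8, -6, 1, 25, 4]


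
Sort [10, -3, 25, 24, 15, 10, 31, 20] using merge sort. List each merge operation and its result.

Divide and conquer:
  Merge [10] + [-3] -> [-3, 10]
  Merge [25] + [24] -> [24, 25]
  Merge [-3, 10] + [24, 25] -> [-3, 10, 24, 25]
  Merge [15] + [10] -> [10, 15]
  Merge [31] + [20] -> [20, 31]
  Merge [10, 15] + [20, 31] -> [10, 15, 20, 31]
  Merge [-3, 10, 24, 25] + [10, 15, 20, 31] -> [-3, 10, 10, 15, 20, 24, 25, 31]


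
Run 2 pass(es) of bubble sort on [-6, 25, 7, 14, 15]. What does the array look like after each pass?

After pass 1: [-6, 7, 14, 15, 25] (3 swaps)
After pass 2: [-6, 7, 14, 15, 25] (0 swaps)
Total swaps: 3


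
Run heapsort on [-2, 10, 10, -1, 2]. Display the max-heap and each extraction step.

Build heap: [10, 2, 10, -1, -2]
Extract 10: [10, 2, -2, -1, 10]
Extract 10: [2, -1, -2, 10, 10]
Extract 2: [-1, -2, 2, 10, 10]
Extract -1: [-2, -1, 2, 10, 10]


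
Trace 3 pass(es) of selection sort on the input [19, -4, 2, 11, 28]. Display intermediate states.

Pass 1: Select minimum -4 at index 1, swap -> [-4, 19, 2, 11, 28]
Pass 2: Select minimum 2 at index 2, swap -> [-4, 2, 19, 11, 28]
Pass 3: Select minimum 11 at index 3, swap -> [-4, 2, 11, 19, 28]


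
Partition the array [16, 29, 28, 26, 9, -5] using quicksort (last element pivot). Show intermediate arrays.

Partition 1: pivot=-5 at index 0 -> [-5, 29, 28, 26, 9, 16]
Partition 2: pivot=16 at index 2 -> [-5, 9, 16, 26, 29, 28]
Partition 3: pivot=28 at index 4 -> [-5, 9, 16, 26, 28, 29]


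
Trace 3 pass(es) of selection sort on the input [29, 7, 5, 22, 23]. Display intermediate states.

Pass 1: Select minimum 5 at index 2, swap -> [5, 7, 29, 22, 23]
Pass 2: Select minimum 7 at index 1, swap -> [5, 7, 29, 22, 23]
Pass 3: Select minimum 22 at index 3, swap -> [5, 7, 22, 29, 23]


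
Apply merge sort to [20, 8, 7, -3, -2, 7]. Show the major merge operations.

Divide and conquer:
  Merge [8] + [7] -> [7, 8]
  Merge [20] + [7, 8] -> [7, 8, 20]
  Merge [-2] + [7] -> [-2, 7]
  Merge [-3] + [-2, 7] -> [-3, -2, 7]
  Merge [7, 8, 20] + [-3, -2, 7] -> [-3, -2, 7, 7, 8, 20]


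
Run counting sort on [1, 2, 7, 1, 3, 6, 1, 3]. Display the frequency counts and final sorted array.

Count array: [0, 3, 1, 2, 0, 0, 1, 1]
(count[i] = number of elements equal to i)
Cumulative count: [0, 3, 4, 6, 6, 6, 7, 8]
Sorted: [1, 1, 1, 2, 3, 3, 6, 7]


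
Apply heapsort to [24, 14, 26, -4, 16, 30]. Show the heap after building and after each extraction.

Build heap: [30, 16, 26, -4, 14, 24]
Extract 30: [26, 16, 24, -4, 14, 30]
Extract 26: [24, 16, 14, -4, 26, 30]
Extract 24: [16, -4, 14, 24, 26, 30]
Extract 16: [14, -4, 16, 24, 26, 30]
Extract 14: [-4, 14, 16, 24, 26, 30]


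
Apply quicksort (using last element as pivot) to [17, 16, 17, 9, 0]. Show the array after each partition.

Partition 1: pivot=0 at index 0 -> [0, 16, 17, 9, 17]
Partition 2: pivot=17 at index 4 -> [0, 16, 17, 9, 17]
Partition 3: pivot=9 at index 1 -> [0, 9, 17, 16, 17]
Partition 4: pivot=16 at index 2 -> [0, 9, 16, 17, 17]


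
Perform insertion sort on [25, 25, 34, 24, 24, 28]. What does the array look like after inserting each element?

First element 25 is already 'sorted'
Insert 25: shifted 0 elements -> [25, 25, 34, 24, 24, 28]
Insert 34: shifted 0 elements -> [25, 25, 34, 24, 24, 28]
Insert 24: shifted 3 elements -> [24, 25, 25, 34, 24, 28]
Insert 24: shifted 3 elements -> [24, 24, 25, 25, 34, 28]
Insert 28: shifted 1 elements -> [24, 24, 25, 25, 28, 34]


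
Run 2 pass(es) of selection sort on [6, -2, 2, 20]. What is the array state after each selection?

Pass 1: Select minimum -2 at index 1, swap -> [-2, 6, 2, 20]
Pass 2: Select minimum 2 at index 2, swap -> [-2, 2, 6, 20]


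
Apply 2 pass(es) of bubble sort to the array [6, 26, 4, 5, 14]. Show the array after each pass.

After pass 1: [6, 4, 5, 14, 26] (3 swaps)
After pass 2: [4, 5, 6, 14, 26] (2 swaps)
Total swaps: 5


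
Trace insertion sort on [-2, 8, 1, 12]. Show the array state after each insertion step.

First element -2 is already 'sorted'
Insert 8: shifted 0 elements -> [-2, 8, 1, 12]
Insert 1: shifted 1 elements -> [-2, 1, 8, 12]
Insert 12: shifted 0 elements -> [-2, 1, 8, 12]


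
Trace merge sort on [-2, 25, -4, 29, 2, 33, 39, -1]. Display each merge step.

Divide and conquer:
  Merge [-2] + [25] -> [-2, 25]
  Merge [-4] + [29] -> [-4, 29]
  Merge [-2, 25] + [-4, 29] -> [-4, -2, 25, 29]
  Merge [2] + [33] -> [2, 33]
  Merge [39] + [-1] -> [-1, 39]
  Merge [2, 33] + [-1, 39] -> [-1, 2, 33, 39]
  Merge [-4, -2, 25, 29] + [-1, 2, 33, 39] -> [-4, -2, -1, 2, 25, 29, 33, 39]


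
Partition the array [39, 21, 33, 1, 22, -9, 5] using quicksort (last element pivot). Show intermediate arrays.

Partition 1: pivot=5 at index 2 -> [1, -9, 5, 39, 22, 21, 33]
Partition 2: pivot=-9 at index 0 -> [-9, 1, 5, 39, 22, 21, 33]
Partition 3: pivot=33 at index 5 -> [-9, 1, 5, 22, 21, 33, 39]
Partition 4: pivot=21 at index 3 -> [-9, 1, 5, 21, 22, 33, 39]


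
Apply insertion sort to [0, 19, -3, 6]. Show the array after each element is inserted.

First element 0 is already 'sorted'
Insert 19: shifted 0 elements -> [0, 19, -3, 6]
Insert -3: shifted 2 elements -> [-3, 0, 19, 6]
Insert 6: shifted 1 elements -> [-3, 0, 6, 19]


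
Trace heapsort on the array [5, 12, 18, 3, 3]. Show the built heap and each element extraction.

Build heap: [18, 12, 5, 3, 3]
Extract 18: [12, 3, 5, 3, 18]
Extract 12: [5, 3, 3, 12, 18]
Extract 5: [3, 3, 5, 12, 18]
Extract 3: [3, 3, 5, 12, 18]


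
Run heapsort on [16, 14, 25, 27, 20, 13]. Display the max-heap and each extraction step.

Build heap: [27, 20, 25, 14, 16, 13]
Extract 27: [25, 20, 13, 14, 16, 27]
Extract 25: [20, 16, 13, 14, 25, 27]
Extract 20: [16, 14, 13, 20, 25, 27]
Extract 16: [14, 13, 16, 20, 25, 27]
Extract 14: [13, 14, 16, 20, 25, 27]


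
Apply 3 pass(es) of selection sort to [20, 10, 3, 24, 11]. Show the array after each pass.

Pass 1: Select minimum 3 at index 2, swap -> [3, 10, 20, 24, 11]
Pass 2: Select minimum 10 at index 1, swap -> [3, 10, 20, 24, 11]
Pass 3: Select minimum 11 at index 4, swap -> [3, 10, 11, 24, 20]


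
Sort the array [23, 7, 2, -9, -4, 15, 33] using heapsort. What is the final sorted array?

Build heap: [33, 7, 23, -9, -4, 15, 2]
Extract 33: [23, 7, 15, -9, -4, 2, 33]
Extract 23: [15, 7, 2, -9, -4, 23, 33]
Extract 15: [7, -4, 2, -9, 15, 23, 33]
Extract 7: [2, -4, -9, 7, 15, 23, 33]
Extract 2: [-4, -9, 2, 7, 15, 23, 33]
Extract -4: [-9, -4, 2, 7, 15, 23, 33]


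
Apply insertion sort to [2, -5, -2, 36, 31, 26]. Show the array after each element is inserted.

First element 2 is already 'sorted'
Insert -5: shifted 1 elements -> [-5, 2, -2, 36, 31, 26]
Insert -2: shifted 1 elements -> [-5, -2, 2, 36, 31, 26]
Insert 36: shifted 0 elements -> [-5, -2, 2, 36, 31, 26]
Insert 31: shifted 1 elements -> [-5, -2, 2, 31, 36, 26]
Insert 26: shifted 2 elements -> [-5, -2, 2, 26, 31, 36]


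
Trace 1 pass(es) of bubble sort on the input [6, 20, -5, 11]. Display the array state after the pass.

After pass 1: [6, -5, 11, 20] (2 swaps)
Total swaps: 2


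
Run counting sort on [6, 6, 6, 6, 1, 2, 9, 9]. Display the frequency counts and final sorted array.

Count array: [0, 1, 1, 0, 0, 0, 4, 0, 0, 2]
(count[i] = number of elements equal to i)
Cumulative count: [0, 1, 2, 2, 2, 2, 6, 6, 6, 8]
Sorted: [1, 2, 6, 6, 6, 6, 9, 9]


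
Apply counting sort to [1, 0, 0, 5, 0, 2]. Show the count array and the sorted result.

Count array: [3, 1, 1, 0, 0, 1]
(count[i] = number of elements equal to i)
Cumulative count: [3, 4, 5, 5, 5, 6]
Sorted: [0, 0, 0, 1, 2, 5]


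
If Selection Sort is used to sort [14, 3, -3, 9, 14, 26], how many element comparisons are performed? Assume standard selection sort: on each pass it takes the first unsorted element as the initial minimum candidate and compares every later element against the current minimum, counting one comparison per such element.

Pass 1: scan indices 1..5 for the minimum = 5 comparison(s); min is -3, place at index 0 -> [-3, 3, 14, 9, 14, 26]
Pass 2: scan indices 2..5 for the minimum = 4 comparison(s); min is 3, place at index 1 -> [-3, 3, 14, 9, 14, 26]
Pass 3: scan indices 3..5 for the minimum = 3 comparison(s); min is 9, place at index 2 -> [-3, 3, 9, 14, 14, 26]
Pass 4: scan indices 4..5 for the minimum = 2 comparison(s); min is 14, place at index 3 -> [-3, 3, 9, 14, 14, 26]
Pass 5: scan indices 5..5 for the minimum = 1 comparison(s); min is 14, place at index 4 -> [-3, 3, 9, 14, 14, 26]
Selection sort always scans the whole unsorted suffix, so the count is (n-1) + (n-2) + ... + 1 = n(n-1)/2 = 6*5/2 = 15 regardless of the input order.
Total comparisons: 5 + 4 + 3 + 2 + 1 = 15


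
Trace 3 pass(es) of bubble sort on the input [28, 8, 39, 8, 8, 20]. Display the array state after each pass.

After pass 1: [8, 28, 8, 8, 20, 39] (4 swaps)
After pass 2: [8, 8, 8, 20, 28, 39] (3 swaps)
After pass 3: [8, 8, 8, 20, 28, 39] (0 swaps)
Total swaps: 7


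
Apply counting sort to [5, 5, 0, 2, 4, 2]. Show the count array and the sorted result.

Count array: [1, 0, 2, 0, 1, 2]
(count[i] = number of elements equal to i)
Cumulative count: [1, 1, 3, 3, 4, 6]
Sorted: [0, 2, 2, 4, 5, 5]


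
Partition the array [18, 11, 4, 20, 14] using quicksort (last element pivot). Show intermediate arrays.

Partition 1: pivot=14 at index 2 -> [11, 4, 14, 20, 18]
Partition 2: pivot=4 at index 0 -> [4, 11, 14, 20, 18]
Partition 3: pivot=18 at index 3 -> [4, 11, 14, 18, 20]


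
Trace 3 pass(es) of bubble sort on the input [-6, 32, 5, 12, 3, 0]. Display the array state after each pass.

After pass 1: [-6, 5, 12, 3, 0, 32] (4 swaps)
After pass 2: [-6, 5, 3, 0, 12, 32] (2 swaps)
After pass 3: [-6, 3, 0, 5, 12, 32] (2 swaps)
Total swaps: 8


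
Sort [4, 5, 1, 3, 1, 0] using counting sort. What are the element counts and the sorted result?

Count array: [1, 2, 0, 1, 1, 1]
(count[i] = number of elements equal to i)
Cumulative count: [1, 3, 3, 4, 5, 6]
Sorted: [0, 1, 1, 3, 4, 5]


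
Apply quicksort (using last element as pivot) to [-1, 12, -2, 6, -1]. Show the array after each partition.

Partition 1: pivot=-1 at index 2 -> [-1, -2, -1, 6, 12]
Partition 2: pivot=-2 at index 0 -> [-2, -1, -1, 6, 12]
Partition 3: pivot=12 at index 4 -> [-2, -1, -1, 6, 12]


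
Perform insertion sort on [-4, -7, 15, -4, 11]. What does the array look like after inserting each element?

First element -4 is already 'sorted'
Insert -7: shifted 1 elements -> [-7, -4, 15, -4, 11]
Insert 15: shifted 0 elements -> [-7, -4, 15, -4, 11]
Insert -4: shifted 1 elements -> [-7, -4, -4, 15, 11]
Insert 11: shifted 1 elements -> [-7, -4, -4, 11, 15]


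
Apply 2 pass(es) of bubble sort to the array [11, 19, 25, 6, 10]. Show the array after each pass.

After pass 1: [11, 19, 6, 10, 25] (2 swaps)
After pass 2: [11, 6, 10, 19, 25] (2 swaps)
Total swaps: 4


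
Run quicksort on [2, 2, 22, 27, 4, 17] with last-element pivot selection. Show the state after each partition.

Partition 1: pivot=17 at index 3 -> [2, 2, 4, 17, 22, 27]
Partition 2: pivot=4 at index 2 -> [2, 2, 4, 17, 22, 27]
Partition 3: pivot=2 at index 1 -> [2, 2, 4, 17, 22, 27]
Partition 4: pivot=27 at index 5 -> [2, 2, 4, 17, 22, 27]


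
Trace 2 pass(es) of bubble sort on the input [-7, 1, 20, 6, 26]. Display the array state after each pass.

After pass 1: [-7, 1, 6, 20, 26] (1 swaps)
After pass 2: [-7, 1, 6, 20, 26] (0 swaps)
Total swaps: 1


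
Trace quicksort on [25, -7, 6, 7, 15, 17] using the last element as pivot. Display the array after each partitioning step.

Partition 1: pivot=17 at index 4 -> [-7, 6, 7, 15, 17, 25]
Partition 2: pivot=15 at index 3 -> [-7, 6, 7, 15, 17, 25]
Partition 3: pivot=7 at index 2 -> [-7, 6, 7, 15, 17, 25]
Partition 4: pivot=6 at index 1 -> [-7, 6, 7, 15, 17, 25]


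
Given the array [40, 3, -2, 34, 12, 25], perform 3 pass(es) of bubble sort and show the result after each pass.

After pass 1: [3, -2, 34, 12, 25, 40] (5 swaps)
After pass 2: [-2, 3, 12, 25, 34, 40] (3 swaps)
After pass 3: [-2, 3, 12, 25, 34, 40] (0 swaps)
Total swaps: 8


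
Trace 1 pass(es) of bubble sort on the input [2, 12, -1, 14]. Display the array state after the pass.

After pass 1: [2, -1, 12, 14] (1 swaps)
Total swaps: 1


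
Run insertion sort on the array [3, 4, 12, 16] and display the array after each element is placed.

First element 3 is already 'sorted'
Insert 4: shifted 0 elements -> [3, 4, 12, 16]
Insert 12: shifted 0 elements -> [3, 4, 12, 16]
Insert 16: shifted 0 elements -> [3, 4, 12, 16]


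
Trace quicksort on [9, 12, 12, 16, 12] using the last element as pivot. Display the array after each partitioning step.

Partition 1: pivot=12 at index 3 -> [9, 12, 12, 12, 16]
Partition 2: pivot=12 at index 2 -> [9, 12, 12, 12, 16]
Partition 3: pivot=12 at index 1 -> [9, 12, 12, 12, 16]


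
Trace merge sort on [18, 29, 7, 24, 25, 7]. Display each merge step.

Divide and conquer:
  Merge [29] + [7] -> [7, 29]
  Merge [18] + [7, 29] -> [7, 18, 29]
  Merge [25] + [7] -> [7, 25]
  Merge [24] + [7, 25] -> [7, 24, 25]
  Merge [7, 18, 29] + [7, 24, 25] -> [7, 7, 18, 24, 25, 29]


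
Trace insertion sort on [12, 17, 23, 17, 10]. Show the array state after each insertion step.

First element 12 is already 'sorted'
Insert 17: shifted 0 elements -> [12, 17, 23, 17, 10]
Insert 23: shifted 0 elements -> [12, 17, 23, 17, 10]
Insert 17: shifted 1 elements -> [12, 17, 17, 23, 10]
Insert 10: shifted 4 elements -> [10, 12, 17, 17, 23]


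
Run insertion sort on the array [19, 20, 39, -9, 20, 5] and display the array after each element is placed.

First element 19 is already 'sorted'
Insert 20: shifted 0 elements -> [19, 20, 39, -9, 20, 5]
Insert 39: shifted 0 elements -> [19, 20, 39, -9, 20, 5]
Insert -9: shifted 3 elements -> [-9, 19, 20, 39, 20, 5]
Insert 20: shifted 1 elements -> [-9, 19, 20, 20, 39, 5]
Insert 5: shifted 4 elements -> [-9, 5, 19, 20, 20, 39]


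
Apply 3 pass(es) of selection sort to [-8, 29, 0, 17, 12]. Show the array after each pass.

Pass 1: Select minimum -8 at index 0, swap -> [-8, 29, 0, 17, 12]
Pass 2: Select minimum 0 at index 2, swap -> [-8, 0, 29, 17, 12]
Pass 3: Select minimum 12 at index 4, swap -> [-8, 0, 12, 17, 29]


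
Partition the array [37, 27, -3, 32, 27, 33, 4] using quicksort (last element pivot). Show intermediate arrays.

Partition 1: pivot=4 at index 1 -> [-3, 4, 37, 32, 27, 33, 27]
Partition 2: pivot=27 at index 3 -> [-3, 4, 27, 27, 37, 33, 32]
Partition 3: pivot=32 at index 4 -> [-3, 4, 27, 27, 32, 33, 37]
Partition 4: pivot=37 at index 6 -> [-3, 4, 27, 27, 32, 33, 37]


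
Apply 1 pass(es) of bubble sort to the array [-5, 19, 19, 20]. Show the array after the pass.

After pass 1: [-5, 19, 19, 20] (0 swaps)
Total swaps: 0


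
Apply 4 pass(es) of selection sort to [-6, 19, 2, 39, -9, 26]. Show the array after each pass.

Pass 1: Select minimum -9 at index 4, swap -> [-9, 19, 2, 39, -6, 26]
Pass 2: Select minimum -6 at index 4, swap -> [-9, -6, 2, 39, 19, 26]
Pass 3: Select minimum 2 at index 2, swap -> [-9, -6, 2, 39, 19, 26]
Pass 4: Select minimum 19 at index 4, swap -> [-9, -6, 2, 19, 39, 26]


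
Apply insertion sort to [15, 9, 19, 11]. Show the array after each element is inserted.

First element 15 is already 'sorted'
Insert 9: shifted 1 elements -> [9, 15, 19, 11]
Insert 19: shifted 0 elements -> [9, 15, 19, 11]
Insert 11: shifted 2 elements -> [9, 11, 15, 19]


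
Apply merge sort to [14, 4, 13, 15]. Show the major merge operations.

Divide and conquer:
  Merge [14] + [4] -> [4, 14]
  Merge [13] + [15] -> [13, 15]
  Merge [4, 14] + [13, 15] -> [4, 13, 14, 15]


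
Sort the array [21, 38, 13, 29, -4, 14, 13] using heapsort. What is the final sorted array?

Build heap: [38, 29, 14, 21, -4, 13, 13]
Extract 38: [29, 21, 14, 13, -4, 13, 38]
Extract 29: [21, 13, 14, 13, -4, 29, 38]
Extract 21: [14, 13, -4, 13, 21, 29, 38]
Extract 14: [13, 13, -4, 14, 21, 29, 38]
Extract 13: [13, -4, 13, 14, 21, 29, 38]
Extract 13: [-4, 13, 13, 14, 21, 29, 38]


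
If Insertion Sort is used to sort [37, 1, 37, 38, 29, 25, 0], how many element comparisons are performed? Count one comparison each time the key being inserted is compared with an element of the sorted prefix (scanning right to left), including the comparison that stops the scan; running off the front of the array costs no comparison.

Insert 1: 37 > 1 (shift), reached front = 1 comparison(s) -> [1, 37, 37, 38, 29, 25, 0]
Insert 37: 37 <= 37 (stop) = 1 comparison(s) -> [1, 37, 37, 38, 29, 25, 0]
Insert 38: 37 <= 38 (stop) = 1 comparison(s) -> [1, 37, 37, 38, 29, 25, 0]
Insert 29: 38 > 29 (shift), 37 > 29 (shift), 37 > 29 (shift), 1 <= 29 (stop) = 4 comparison(s) -> [1, 29, 37, 37, 38, 25, 0]
Insert 25: 38 > 25 (shift), 37 > 25 (shift), 37 > 25 (shift), 29 > 25 (shift), 1 <= 25 (stop) = 5 comparison(s) -> [1, 25, 29, 37, 37, 38, 0]
Insert 0: 38 > 0 (shift), 37 > 0 (shift), 37 > 0 (shift), 29 > 0 (shift), 25 > 0 (shift), 1 > 0 (shift), reached front = 6 comparison(s) -> [0, 1, 25, 29, 37, 37, 38]
Total comparisons: 1 + 1 + 1 + 4 + 5 + 6 = 18


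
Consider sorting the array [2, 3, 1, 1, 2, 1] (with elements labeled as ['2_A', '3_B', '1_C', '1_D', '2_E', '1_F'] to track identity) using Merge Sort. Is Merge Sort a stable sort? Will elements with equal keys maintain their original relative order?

Trace Merge Sort on the labeled array (the key is the number; the letter only tracks identity):
  Merge [3_B] + [1_C] -> [1_C, 3_B]
  Merge [2_A] + [1_C, 3_B] -> [1_C, 2_A, 3_B]
  Merge [2_E] + [1_F] -> [1_F, 2_E]
  Merge [1_D] + [1_F, 2_E] -> [1_D, 1_F, 2_E]
  Merge [1_C, 2_A, 3_B] + [1_D, 1_F, 2_E] -> [1_C, 1_D, 1_F, 2_A, 2_E, 3_B]
Final order: [1_C, 1_D, 1_F, 2_A, 2_E, 3_B]
Equal keys:
  value 1: originally 1_C, 1_D, 1_F; after sorting 1_C, 1_D, 1_F -> order preserved
  value 2: originally 2_A, 2_E; after sorting 2_A, 2_E -> order preserved
All equal keys kept their original relative order. Merge Sort is stable: when the heads of the two halves are equal the merge takes from the left half first.
Answer: Stable


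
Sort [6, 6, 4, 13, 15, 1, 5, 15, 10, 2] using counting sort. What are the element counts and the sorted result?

Count array: [0, 1, 1, 0, 1, 1, 2, 0, 0, 0, 1, 0, 0, 1, 0, 2]
(count[i] = number of elements equal to i)
Cumulative count: [0, 1, 2, 2, 3, 4, 6, 6, 6, 6, 7, 7, 7, 8, 8, 10]
Sorted: [1, 2, 4, 5, 6, 6, 10, 13, 15, 15]


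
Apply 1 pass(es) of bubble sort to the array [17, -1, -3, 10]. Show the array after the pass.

After pass 1: [-1, -3, 10, 17] (3 swaps)
Total swaps: 3


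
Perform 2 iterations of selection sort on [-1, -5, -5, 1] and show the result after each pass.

Pass 1: Select minimum -5 at index 1, swap -> [-5, -1, -5, 1]
Pass 2: Select minimum -5 at index 2, swap -> [-5, -5, -1, 1]


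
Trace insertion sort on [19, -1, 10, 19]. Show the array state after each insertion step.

First element 19 is already 'sorted'
Insert -1: shifted 1 elements -> [-1, 19, 10, 19]
Insert 10: shifted 1 elements -> [-1, 10, 19, 19]
Insert 19: shifted 0 elements -> [-1, 10, 19, 19]


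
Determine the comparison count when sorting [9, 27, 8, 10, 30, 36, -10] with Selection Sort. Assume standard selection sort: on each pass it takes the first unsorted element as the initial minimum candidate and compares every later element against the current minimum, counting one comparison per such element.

Pass 1: scan indices 1..6 for the minimum = 6 comparison(s); min is -10, place at index 0 -> [-10, 27, 8, 10, 30, 36, 9]
Pass 2: scan indices 2..6 for the minimum = 5 comparison(s); min is 8, place at index 1 -> [-10, 8, 27, 10, 30, 36, 9]
Pass 3: scan indices 3..6 for the minimum = 4 comparison(s); min is 9, place at index 2 -> [-10, 8, 9, 10, 30, 36, 27]
Pass 4: scan indices 4..6 for the minimum = 3 comparison(s); min is 10, place at index 3 -> [-10, 8, 9, 10, 30, 36, 27]
Pass 5: scan indices 5..6 for the minimum = 2 comparison(s); min is 27, place at index 4 -> [-10, 8, 9, 10, 27, 36, 30]
Pass 6: scan indices 6..6 for the minimum = 1 comparison(s); min is 30, place at index 5 -> [-10, 8, 9, 10, 27, 30, 36]
Selection sort always scans the whole unsorted suffix, so the count is (n-1) + (n-2) + ... + 1 = n(n-1)/2 = 7*6/2 = 21 regardless of the input order.
Total comparisons: 6 + 5 + 4 + 3 + 2 + 1 = 21


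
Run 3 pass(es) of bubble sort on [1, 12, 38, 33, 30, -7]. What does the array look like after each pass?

After pass 1: [1, 12, 33, 30, -7, 38] (3 swaps)
After pass 2: [1, 12, 30, -7, 33, 38] (2 swaps)
After pass 3: [1, 12, -7, 30, 33, 38] (1 swaps)
Total swaps: 6


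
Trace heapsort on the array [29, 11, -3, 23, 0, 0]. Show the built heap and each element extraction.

Build heap: [29, 23, 0, 11, 0, -3]
Extract 29: [23, 11, 0, -3, 0, 29]
Extract 23: [11, 0, 0, -3, 23, 29]
Extract 11: [0, -3, 0, 11, 23, 29]
Extract 0: [0, -3, 0, 11, 23, 29]
Extract 0: [-3, 0, 0, 11, 23, 29]


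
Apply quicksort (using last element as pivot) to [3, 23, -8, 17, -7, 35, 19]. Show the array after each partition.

Partition 1: pivot=19 at index 4 -> [3, -8, 17, -7, 19, 35, 23]
Partition 2: pivot=-7 at index 1 -> [-8, -7, 17, 3, 19, 35, 23]
Partition 3: pivot=3 at index 2 -> [-8, -7, 3, 17, 19, 35, 23]
Partition 4: pivot=23 at index 5 -> [-8, -7, 3, 17, 19, 23, 35]


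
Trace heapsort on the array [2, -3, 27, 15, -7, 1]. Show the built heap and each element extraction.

Build heap: [27, 15, 2, -3, -7, 1]
Extract 27: [15, 1, 2, -3, -7, 27]
Extract 15: [2, 1, -7, -3, 15, 27]
Extract 2: [1, -3, -7, 2, 15, 27]
Extract 1: [-3, -7, 1, 2, 15, 27]
Extract -3: [-7, -3, 1, 2, 15, 27]


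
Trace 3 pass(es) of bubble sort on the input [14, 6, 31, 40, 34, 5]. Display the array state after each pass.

After pass 1: [6, 14, 31, 34, 5, 40] (3 swaps)
After pass 2: [6, 14, 31, 5, 34, 40] (1 swaps)
After pass 3: [6, 14, 5, 31, 34, 40] (1 swaps)
Total swaps: 5


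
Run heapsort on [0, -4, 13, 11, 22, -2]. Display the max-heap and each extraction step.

Build heap: [22, 11, 13, 0, -4, -2]
Extract 22: [13, 11, -2, 0, -4, 22]
Extract 13: [11, 0, -2, -4, 13, 22]
Extract 11: [0, -4, -2, 11, 13, 22]
Extract 0: [-2, -4, 0, 11, 13, 22]
Extract -2: [-4, -2, 0, 11, 13, 22]


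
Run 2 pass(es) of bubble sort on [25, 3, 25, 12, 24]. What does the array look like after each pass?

After pass 1: [3, 25, 12, 24, 25] (3 swaps)
After pass 2: [3, 12, 24, 25, 25] (2 swaps)
Total swaps: 5


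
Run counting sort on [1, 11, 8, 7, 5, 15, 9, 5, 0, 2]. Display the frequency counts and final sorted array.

Count array: [1, 1, 1, 0, 0, 2, 0, 1, 1, 1, 0, 1, 0, 0, 0, 1]
(count[i] = number of elements equal to i)
Cumulative count: [1, 2, 3, 3, 3, 5, 5, 6, 7, 8, 8, 9, 9, 9, 9, 10]
Sorted: [0, 1, 2, 5, 5, 7, 8, 9, 11, 15]


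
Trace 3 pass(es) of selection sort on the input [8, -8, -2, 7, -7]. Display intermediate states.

Pass 1: Select minimum -8 at index 1, swap -> [-8, 8, -2, 7, -7]
Pass 2: Select minimum -7 at index 4, swap -> [-8, -7, -2, 7, 8]
Pass 3: Select minimum -2 at index 2, swap -> [-8, -7, -2, 7, 8]


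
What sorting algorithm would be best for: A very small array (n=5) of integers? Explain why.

Best choice: Insertion sort
Reason: For tiny inputs the O(n^2) overhead is negligible and insertion sort has minimal constant factors


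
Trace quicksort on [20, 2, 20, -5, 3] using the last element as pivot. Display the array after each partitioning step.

Partition 1: pivot=3 at index 2 -> [2, -5, 3, 20, 20]
Partition 2: pivot=-5 at index 0 -> [-5, 2, 3, 20, 20]
Partition 3: pivot=20 at index 4 -> [-5, 2, 3, 20, 20]


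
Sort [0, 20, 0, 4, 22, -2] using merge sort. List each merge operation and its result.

Divide and conquer:
  Merge [20] + [0] -> [0, 20]
  Merge [0] + [0, 20] -> [0, 0, 20]
  Merge [22] + [-2] -> [-2, 22]
  Merge [4] + [-2, 22] -> [-2, 4, 22]
  Merge [0, 0, 20] + [-2, 4, 22] -> [-2, 0, 0, 4, 20, 22]


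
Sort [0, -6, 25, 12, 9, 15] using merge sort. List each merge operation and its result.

Divide and conquer:
  Merge [-6] + [25] -> [-6, 25]
  Merge [0] + [-6, 25] -> [-6, 0, 25]
  Merge [9] + [15] -> [9, 15]
  Merge [12] + [9, 15] -> [9, 12, 15]
  Merge [-6, 0, 25] + [9, 12, 15] -> [-6, 0, 9, 12, 15, 25]


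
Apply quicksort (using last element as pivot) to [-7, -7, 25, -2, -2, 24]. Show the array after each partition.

Partition 1: pivot=24 at index 4 -> [-7, -7, -2, -2, 24, 25]
Partition 2: pivot=-2 at index 3 -> [-7, -7, -2, -2, 24, 25]
Partition 3: pivot=-2 at index 2 -> [-7, -7, -2, -2, 24, 25]
Partition 4: pivot=-7 at index 1 -> [-7, -7, -2, -2, 24, 25]


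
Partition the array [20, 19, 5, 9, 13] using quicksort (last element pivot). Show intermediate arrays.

Partition 1: pivot=13 at index 2 -> [5, 9, 13, 19, 20]
Partition 2: pivot=9 at index 1 -> [5, 9, 13, 19, 20]
Partition 3: pivot=20 at index 4 -> [5, 9, 13, 19, 20]


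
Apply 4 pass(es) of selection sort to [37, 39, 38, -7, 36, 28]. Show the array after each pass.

Pass 1: Select minimum -7 at index 3, swap -> [-7, 39, 38, 37, 36, 28]
Pass 2: Select minimum 28 at index 5, swap -> [-7, 28, 38, 37, 36, 39]
Pass 3: Select minimum 36 at index 4, swap -> [-7, 28, 36, 37, 38, 39]
Pass 4: Select minimum 37 at index 3, swap -> [-7, 28, 36, 37, 38, 39]


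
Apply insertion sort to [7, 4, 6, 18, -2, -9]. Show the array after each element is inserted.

First element 7 is already 'sorted'
Insert 4: shifted 1 elements -> [4, 7, 6, 18, -2, -9]
Insert 6: shifted 1 elements -> [4, 6, 7, 18, -2, -9]
Insert 18: shifted 0 elements -> [4, 6, 7, 18, -2, -9]
Insert -2: shifted 4 elements -> [-2, 4, 6, 7, 18, -9]
Insert -9: shifted 5 elements -> [-9, -2, 4, 6, 7, 18]


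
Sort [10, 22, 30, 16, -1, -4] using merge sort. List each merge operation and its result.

Divide and conquer:
  Merge [22] + [30] -> [22, 30]
  Merge [10] + [22, 30] -> [10, 22, 30]
  Merge [-1] + [-4] -> [-4, -1]
  Merge [16] + [-4, -1] -> [-4, -1, 16]
  Merge [10, 22, 30] + [-4, -1, 16] -> [-4, -1, 10, 16, 22, 30]


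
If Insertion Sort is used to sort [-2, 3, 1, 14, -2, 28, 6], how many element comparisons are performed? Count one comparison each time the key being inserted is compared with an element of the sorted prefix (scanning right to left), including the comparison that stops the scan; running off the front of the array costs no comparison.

Insert 3: -2 <= 3 (stop) = 1 comparison(s) -> [-2, 3, 1, 14, -2, 28, 6]
Insert 1: 3 > 1 (shift), -2 <= 1 (stop) = 2 comparison(s) -> [-2, 1, 3, 14, -2, 28, 6]
Insert 14: 3 <= 14 (stop) = 1 comparison(s) -> [-2, 1, 3, 14, -2, 28, 6]
Insert -2: 14 > -2 (shift), 3 > -2 (shift), 1 > -2 (shift), -2 <= -2 (stop) = 4 comparison(s) -> [-2, -2, 1, 3, 14, 28, 6]
Insert 28: 14 <= 28 (stop) = 1 comparison(s) -> [-2, -2, 1, 3, 14, 28, 6]
Insert 6: 28 > 6 (shift), 14 > 6 (shift), 3 <= 6 (stop) = 3 comparison(s) -> [-2, -2, 1, 3, 6, 14, 28]
Total comparisons: 1 + 2 + 1 + 4 + 1 + 3 = 12


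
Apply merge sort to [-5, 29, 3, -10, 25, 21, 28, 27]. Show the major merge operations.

Divide and conquer:
  Merge [-5] + [29] -> [-5, 29]
  Merge [3] + [-10] -> [-10, 3]
  Merge [-5, 29] + [-10, 3] -> [-10, -5, 3, 29]
  Merge [25] + [21] -> [21, 25]
  Merge [28] + [27] -> [27, 28]
  Merge [21, 25] + [27, 28] -> [21, 25, 27, 28]
  Merge [-10, -5, 3, 29] + [21, 25, 27, 28] -> [-10, -5, 3, 21, 25, 27, 28, 29]


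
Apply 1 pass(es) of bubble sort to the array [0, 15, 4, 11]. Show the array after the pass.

After pass 1: [0, 4, 11, 15] (2 swaps)
Total swaps: 2


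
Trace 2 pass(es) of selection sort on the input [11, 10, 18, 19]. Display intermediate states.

Pass 1: Select minimum 10 at index 1, swap -> [10, 11, 18, 19]
Pass 2: Select minimum 11 at index 1, swap -> [10, 11, 18, 19]


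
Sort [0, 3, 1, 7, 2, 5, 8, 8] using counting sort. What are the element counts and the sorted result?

Count array: [1, 1, 1, 1, 0, 1, 0, 1, 2]
(count[i] = number of elements equal to i)
Cumulative count: [1, 2, 3, 4, 4, 5, 5, 6, 8]
Sorted: [0, 1, 2, 3, 5, 7, 8, 8]


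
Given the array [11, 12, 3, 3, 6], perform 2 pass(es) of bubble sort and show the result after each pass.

After pass 1: [11, 3, 3, 6, 12] (3 swaps)
After pass 2: [3, 3, 6, 11, 12] (3 swaps)
Total swaps: 6


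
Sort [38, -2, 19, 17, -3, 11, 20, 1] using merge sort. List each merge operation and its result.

Divide and conquer:
  Merge [38] + [-2] -> [-2, 38]
  Merge [19] + [17] -> [17, 19]
  Merge [-2, 38] + [17, 19] -> [-2, 17, 19, 38]
  Merge [-3] + [11] -> [-3, 11]
  Merge [20] + [1] -> [1, 20]
  Merge [-3, 11] + [1, 20] -> [-3, 1, 11, 20]
  Merge [-2, 17, 19, 38] + [-3, 1, 11, 20] -> [-3, -2, 1, 11, 17, 19, 20, 38]


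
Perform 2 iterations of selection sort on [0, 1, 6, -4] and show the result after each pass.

Pass 1: Select minimum -4 at index 3, swap -> [-4, 1, 6, 0]
Pass 2: Select minimum 0 at index 3, swap -> [-4, 0, 6, 1]


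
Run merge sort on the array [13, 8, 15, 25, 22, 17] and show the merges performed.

Divide and conquer:
  Merge [8] + [15] -> [8, 15]
  Merge [13] + [8, 15] -> [8, 13, 15]
  Merge [22] + [17] -> [17, 22]
  Merge [25] + [17, 22] -> [17, 22, 25]
  Merge [8, 13, 15] + [17, 22, 25] -> [8, 13, 15, 17, 22, 25]


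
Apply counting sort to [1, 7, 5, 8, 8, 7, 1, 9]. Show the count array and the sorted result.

Count array: [0, 2, 0, 0, 0, 1, 0, 2, 2, 1]
(count[i] = number of elements equal to i)
Cumulative count: [0, 2, 2, 2, 2, 3, 3, 5, 7, 8]
Sorted: [1, 1, 5, 7, 7, 8, 8, 9]


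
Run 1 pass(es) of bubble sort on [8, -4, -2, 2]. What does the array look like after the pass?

After pass 1: [-4, -2, 2, 8] (3 swaps)
Total swaps: 3


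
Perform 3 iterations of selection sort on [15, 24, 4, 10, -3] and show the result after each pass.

Pass 1: Select minimum -3 at index 4, swap -> [-3, 24, 4, 10, 15]
Pass 2: Select minimum 4 at index 2, swap -> [-3, 4, 24, 10, 15]
Pass 3: Select minimum 10 at index 3, swap -> [-3, 4, 10, 24, 15]


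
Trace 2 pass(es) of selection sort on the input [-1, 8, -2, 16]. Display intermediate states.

Pass 1: Select minimum -2 at index 2, swap -> [-2, 8, -1, 16]
Pass 2: Select minimum -1 at index 2, swap -> [-2, -1, 8, 16]


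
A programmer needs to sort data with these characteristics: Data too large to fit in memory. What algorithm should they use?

Best choice: External merge sort
Reason: Minimizes disk I/O by sequential reads/writes


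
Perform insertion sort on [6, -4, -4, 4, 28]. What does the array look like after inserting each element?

First element 6 is already 'sorted'
Insert -4: shifted 1 elements -> [-4, 6, -4, 4, 28]
Insert -4: shifted 1 elements -> [-4, -4, 6, 4, 28]
Insert 4: shifted 1 elements -> [-4, -4, 4, 6, 28]
Insert 28: shifted 0 elements -> [-4, -4, 4, 6, 28]


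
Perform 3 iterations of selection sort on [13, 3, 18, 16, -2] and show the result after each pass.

Pass 1: Select minimum -2 at index 4, swap -> [-2, 3, 18, 16, 13]
Pass 2: Select minimum 3 at index 1, swap -> [-2, 3, 18, 16, 13]
Pass 3: Select minimum 13 at index 4, swap -> [-2, 3, 13, 16, 18]


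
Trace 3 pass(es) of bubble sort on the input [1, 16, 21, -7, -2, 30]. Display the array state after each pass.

After pass 1: [1, 16, -7, -2, 21, 30] (2 swaps)
After pass 2: [1, -7, -2, 16, 21, 30] (2 swaps)
After pass 3: [-7, -2, 1, 16, 21, 30] (2 swaps)
Total swaps: 6


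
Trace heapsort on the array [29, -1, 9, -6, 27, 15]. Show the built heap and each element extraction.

Build heap: [29, 27, 15, -6, -1, 9]
Extract 29: [27, 9, 15, -6, -1, 29]
Extract 27: [15, 9, -1, -6, 27, 29]
Extract 15: [9, -6, -1, 15, 27, 29]
Extract 9: [-1, -6, 9, 15, 27, 29]
Extract -1: [-6, -1, 9, 15, 27, 29]


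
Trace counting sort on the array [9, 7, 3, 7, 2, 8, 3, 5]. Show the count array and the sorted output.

Count array: [0, 0, 1, 2, 0, 1, 0, 2, 1, 1]
(count[i] = number of elements equal to i)
Cumulative count: [0, 0, 1, 3, 3, 4, 4, 6, 7, 8]
Sorted: [2, 3, 3, 5, 7, 7, 8, 9]


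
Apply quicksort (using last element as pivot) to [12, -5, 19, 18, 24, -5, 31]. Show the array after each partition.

Partition 1: pivot=31 at index 6 -> [12, -5, 19, 18, 24, -5, 31]
Partition 2: pivot=-5 at index 1 -> [-5, -5, 19, 18, 24, 12, 31]
Partition 3: pivot=12 at index 2 -> [-5, -5, 12, 18, 24, 19, 31]
Partition 4: pivot=19 at index 4 -> [-5, -5, 12, 18, 19, 24, 31]


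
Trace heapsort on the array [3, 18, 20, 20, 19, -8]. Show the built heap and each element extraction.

Build heap: [20, 19, 20, 18, 3, -8]
Extract 20: [20, 19, -8, 18, 3, 20]
Extract 20: [19, 18, -8, 3, 20, 20]
Extract 19: [18, 3, -8, 19, 20, 20]
Extract 18: [3, -8, 18, 19, 20, 20]
Extract 3: [-8, 3, 18, 19, 20, 20]


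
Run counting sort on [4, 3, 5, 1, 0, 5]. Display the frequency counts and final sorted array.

Count array: [1, 1, 0, 1, 1, 2]
(count[i] = number of elements equal to i)
Cumulative count: [1, 2, 2, 3, 4, 6]
Sorted: [0, 1, 3, 4, 5, 5]


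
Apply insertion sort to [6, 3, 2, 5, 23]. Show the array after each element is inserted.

First element 6 is already 'sorted'
Insert 3: shifted 1 elements -> [3, 6, 2, 5, 23]
Insert 2: shifted 2 elements -> [2, 3, 6, 5, 23]
Insert 5: shifted 1 elements -> [2, 3, 5, 6, 23]
Insert 23: shifted 0 elements -> [2, 3, 5, 6, 23]


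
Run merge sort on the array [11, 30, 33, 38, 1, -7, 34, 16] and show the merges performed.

Divide and conquer:
  Merge [11] + [30] -> [11, 30]
  Merge [33] + [38] -> [33, 38]
  Merge [11, 30] + [33, 38] -> [11, 30, 33, 38]
  Merge [1] + [-7] -> [-7, 1]
  Merge [34] + [16] -> [16, 34]
  Merge [-7, 1] + [16, 34] -> [-7, 1, 16, 34]
  Merge [11, 30, 33, 38] + [-7, 1, 16, 34] -> [-7, 1, 11, 16, 30, 33, 34, 38]


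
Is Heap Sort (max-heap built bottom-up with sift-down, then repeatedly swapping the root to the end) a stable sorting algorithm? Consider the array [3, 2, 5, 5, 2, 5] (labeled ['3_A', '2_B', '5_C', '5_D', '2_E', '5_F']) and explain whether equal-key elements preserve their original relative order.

Trace Heap Sort on the labeled array (the key is the number; the letter only tracks identity):
  Build max-heap: [5_D, 3_A, 5_C, 2_B, 2_E, 5_F]
  Swap root 5_D to index 5, re-heapify first 5 -> [5_F, 3_A, 5_C, 2_B, 2_E, 5_D]
  Swap root 5_F to index 4, re-heapify first 4 -> [5_C, 3_A, 2_E, 2_B, 5_F, 5_D]
  Swap root 5_C to index 3, re-heapify first 3 -> [3_A, 2_B, 2_E, 5_C, 5_F, 5_D]
  Swap root 3_A to index 2, re-heapify first 2 -> [2_E, 2_B, 3_A, 5_C, 5_F, 5_D]
  Swap root 2_E to index 1, re-heapify first 1 -> [2_B, 2_E, 3_A, 5_C, 5_F, 5_D]
Final order: [2_B, 2_E, 3_A, 5_C, 5_F, 5_D]
Equal keys:
  value 2: originally 2_B, 2_E; after sorting 2_B, 2_E -> order preserved
  value 5: originally 5_C, 5_D, 5_F; after sorting 5_C, 5_F, 5_D -> order changed
Equal keys were reordered, so Heap Sort is not stable: heap construction and root-to-end swaps move elements without regard to the original order of equal keys. (One such input is enough; an unstable sort may happen to preserve order on other inputs, but it gives no guarantee.)
Answer: Not stable


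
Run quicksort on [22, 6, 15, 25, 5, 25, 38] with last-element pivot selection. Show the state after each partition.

Partition 1: pivot=38 at index 6 -> [22, 6, 15, 25, 5, 25, 38]
Partition 2: pivot=25 at index 5 -> [22, 6, 15, 25, 5, 25, 38]
Partition 3: pivot=5 at index 0 -> [5, 6, 15, 25, 22, 25, 38]
Partition 4: pivot=22 at index 3 -> [5, 6, 15, 22, 25, 25, 38]
Partition 5: pivot=15 at index 2 -> [5, 6, 15, 22, 25, 25, 38]


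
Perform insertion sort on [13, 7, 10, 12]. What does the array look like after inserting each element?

First element 13 is already 'sorted'
Insert 7: shifted 1 elements -> [7, 13, 10, 12]
Insert 10: shifted 1 elements -> [7, 10, 13, 12]
Insert 12: shifted 1 elements -> [7, 10, 12, 13]


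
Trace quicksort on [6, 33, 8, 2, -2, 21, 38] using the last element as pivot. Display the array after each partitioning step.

Partition 1: pivot=38 at index 6 -> [6, 33, 8, 2, -2, 21, 38]
Partition 2: pivot=21 at index 4 -> [6, 8, 2, -2, 21, 33, 38]
Partition 3: pivot=-2 at index 0 -> [-2, 8, 2, 6, 21, 33, 38]
Partition 4: pivot=6 at index 2 -> [-2, 2, 6, 8, 21, 33, 38]


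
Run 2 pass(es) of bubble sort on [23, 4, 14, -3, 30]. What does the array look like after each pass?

After pass 1: [4, 14, -3, 23, 30] (3 swaps)
After pass 2: [4, -3, 14, 23, 30] (1 swaps)
Total swaps: 4


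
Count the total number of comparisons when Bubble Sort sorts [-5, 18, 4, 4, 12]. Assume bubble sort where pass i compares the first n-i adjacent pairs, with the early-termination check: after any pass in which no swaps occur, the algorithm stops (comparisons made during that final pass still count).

Pass 1: compare adjacent pairs (0,1)..(3,4) = 4 comparison(s), 3 swap(s) -> [-5, 4, 4, 12, 18]
Pass 2: compare adjacent pairs (0,1)..(2,3) = 3 comparison(s), 0 swap(s) -> [-5, 4, 4, 12, 18]
No swaps in this pass, so bubble sort stops here.
Total comparisons: 4 + 3 = 7


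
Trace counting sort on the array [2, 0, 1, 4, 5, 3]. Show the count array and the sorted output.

Count array: [1, 1, 1, 1, 1, 1]
(count[i] = number of elements equal to i)
Cumulative count: [1, 2, 3, 4, 5, 6]
Sorted: [0, 1, 2, 3, 4, 5]
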